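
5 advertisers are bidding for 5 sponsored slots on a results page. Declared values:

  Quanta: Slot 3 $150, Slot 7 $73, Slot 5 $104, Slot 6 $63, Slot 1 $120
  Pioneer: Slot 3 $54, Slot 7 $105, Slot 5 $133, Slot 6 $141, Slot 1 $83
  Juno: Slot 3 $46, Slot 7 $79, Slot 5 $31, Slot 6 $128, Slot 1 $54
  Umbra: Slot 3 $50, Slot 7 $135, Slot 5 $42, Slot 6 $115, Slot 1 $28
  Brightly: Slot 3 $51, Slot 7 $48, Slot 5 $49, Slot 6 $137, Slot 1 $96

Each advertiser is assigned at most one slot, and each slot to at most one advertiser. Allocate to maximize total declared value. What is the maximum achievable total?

Max total: $642

This is a one-to-one assignment (maximum-weight bipartite matching).
Optimal: Quanta→Slot 3 ($150), Pioneer→Slot 5 ($133), Juno→Slot 6 ($128), Umbra→Slot 7 ($135), Brightly→Slot 1 ($96) — total 150+133+128+135+96 = $642.
Column-greedy (each slot in turn goes to its best remaining advertiser) gives $609, worse by 33.
Checked against all permutations: $642 is optimal.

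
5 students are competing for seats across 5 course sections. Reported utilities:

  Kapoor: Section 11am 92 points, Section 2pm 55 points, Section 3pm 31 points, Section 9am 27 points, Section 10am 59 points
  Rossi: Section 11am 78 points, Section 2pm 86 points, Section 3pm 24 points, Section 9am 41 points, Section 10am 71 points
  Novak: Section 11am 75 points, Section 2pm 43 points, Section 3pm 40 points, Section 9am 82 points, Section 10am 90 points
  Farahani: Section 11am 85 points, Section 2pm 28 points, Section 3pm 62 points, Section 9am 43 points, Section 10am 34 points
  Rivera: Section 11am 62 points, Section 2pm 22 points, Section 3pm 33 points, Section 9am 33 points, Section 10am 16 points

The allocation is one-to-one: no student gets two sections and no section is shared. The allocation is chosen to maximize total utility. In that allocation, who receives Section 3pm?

Farahani receives Section 3pm.

Optimal: Kapoor→Section 11am (92 points), Rossi→Section 2pm (86 points), Novak→Section 10am (90 points), Farahani→Section 3pm (62 points), Rivera→Section 9am (33 points) — total 92+86+90+62+33 = 363 points.
Column-greedy (each section in turn goes to its best remaining student) gives 338 points, worse by 25.
Swapping Rivera↔Kapoor (Rivera→Section 11am 62 points, Kapoor→Section 9am 27 points) loses 36.
No other one-to-one assignment exceeds 363 points.
Farahani's own top section is Section 11am (85 points), but forcing Farahani→Section 11am and reassigning the rest optimally gives only 345 points — worse by 18.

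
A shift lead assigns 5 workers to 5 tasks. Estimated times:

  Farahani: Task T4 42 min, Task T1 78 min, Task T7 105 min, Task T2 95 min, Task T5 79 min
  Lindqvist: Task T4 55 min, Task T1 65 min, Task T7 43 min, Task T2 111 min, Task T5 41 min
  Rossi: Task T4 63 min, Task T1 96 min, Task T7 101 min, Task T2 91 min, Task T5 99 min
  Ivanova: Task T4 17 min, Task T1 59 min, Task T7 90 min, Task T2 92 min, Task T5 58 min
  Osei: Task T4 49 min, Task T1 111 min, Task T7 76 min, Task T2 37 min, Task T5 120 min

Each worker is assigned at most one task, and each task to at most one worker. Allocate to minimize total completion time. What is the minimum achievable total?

This is the linear assignment problem.
Optimal: Farahani→Task T5 (79 min), Lindqvist→Task T7 (43 min), Rossi→Task T1 (96 min), Ivanova→Task T4 (17 min), Osei→Task T2 (37 min) — total 79+43+96+17+37 = 272 min.
Row-greedy (each worker in turn takes its cheapest remaining task) gives 309 min, worse by 37.
Next-best assignment: Farahani→Task T1, Lindqvist→Task T7, Rossi→Task T5, Ivanova→Task T4, Osei→Task T2 = 274 min.

Min total: 272 min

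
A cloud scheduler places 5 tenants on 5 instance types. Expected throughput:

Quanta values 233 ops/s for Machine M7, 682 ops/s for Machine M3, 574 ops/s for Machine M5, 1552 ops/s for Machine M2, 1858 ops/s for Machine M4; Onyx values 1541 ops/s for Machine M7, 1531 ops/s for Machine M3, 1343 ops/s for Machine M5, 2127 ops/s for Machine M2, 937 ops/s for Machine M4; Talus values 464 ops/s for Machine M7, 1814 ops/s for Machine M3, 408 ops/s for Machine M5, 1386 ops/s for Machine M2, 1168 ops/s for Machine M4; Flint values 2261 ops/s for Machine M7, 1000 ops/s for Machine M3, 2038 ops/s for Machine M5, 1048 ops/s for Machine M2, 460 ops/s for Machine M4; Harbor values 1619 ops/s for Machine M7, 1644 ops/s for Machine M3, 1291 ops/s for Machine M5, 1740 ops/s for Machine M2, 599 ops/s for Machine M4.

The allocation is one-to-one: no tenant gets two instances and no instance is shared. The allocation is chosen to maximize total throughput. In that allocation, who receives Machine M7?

Harbor receives Machine M7.

Optimal: Quanta→Machine M4 (1858 ops/s), Onyx→Machine M2 (2127 ops/s), Talus→Machine M3 (1814 ops/s), Flint→Machine M5 (2038 ops/s), Harbor→Machine M7 (1619 ops/s) — total 1858+2127+1814+2038+1619 = 9456 ops/s.
Column-greedy (each instance in turn goes to its best remaining tenant) gives 9016 ops/s, worse by 440.
No other one-to-one assignment exceeds 9456 ops/s.
Harbor's own top instance is Machine M2 (1740 ops/s), but forcing Harbor→Machine M2 and reassigning the rest optimally gives only 9016 ops/s — worse by 440.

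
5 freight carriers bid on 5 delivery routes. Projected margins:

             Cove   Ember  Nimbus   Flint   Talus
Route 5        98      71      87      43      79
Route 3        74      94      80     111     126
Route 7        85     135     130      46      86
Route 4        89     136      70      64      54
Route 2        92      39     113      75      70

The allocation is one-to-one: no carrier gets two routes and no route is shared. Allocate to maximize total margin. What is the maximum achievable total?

Optimal: Cove→Route 5 ($98k), Ember→Route 4 ($136k), Nimbus→Route 7 ($130k), Flint→Route 2 ($75k), Talus→Route 3 ($126k) — total 98+136+130+75+126 = $565k.
Row-greedy (each carrier in turn takes its best remaining route) gives $545k, worse by 20.
Every other assignment is strictly worse.

Max total: $565k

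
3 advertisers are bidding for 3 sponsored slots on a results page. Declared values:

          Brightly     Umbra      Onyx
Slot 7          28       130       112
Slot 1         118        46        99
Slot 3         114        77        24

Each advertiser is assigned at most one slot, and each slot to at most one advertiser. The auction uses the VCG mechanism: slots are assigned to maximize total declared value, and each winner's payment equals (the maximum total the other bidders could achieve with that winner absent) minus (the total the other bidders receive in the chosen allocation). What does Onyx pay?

Efficient allocation: Brightly→Slot 3 ($114), Umbra→Slot 7 ($130), Onyx→Slot 1 ($99); total welfare W = $343.
Onyx receives Slot 1 at value $99, so the others get W − 99 = $244.
Without Onyx: best allocation of the remaining 2 bidders over all 3 slots is Brightly→Slot 1 ($118), Umbra→Slot 7 ($130), total $248.
VCG payment = (others' best without Onyx) − (others' welfare with Onyx) = 248 − 244 = $4.

Onyx pays $4.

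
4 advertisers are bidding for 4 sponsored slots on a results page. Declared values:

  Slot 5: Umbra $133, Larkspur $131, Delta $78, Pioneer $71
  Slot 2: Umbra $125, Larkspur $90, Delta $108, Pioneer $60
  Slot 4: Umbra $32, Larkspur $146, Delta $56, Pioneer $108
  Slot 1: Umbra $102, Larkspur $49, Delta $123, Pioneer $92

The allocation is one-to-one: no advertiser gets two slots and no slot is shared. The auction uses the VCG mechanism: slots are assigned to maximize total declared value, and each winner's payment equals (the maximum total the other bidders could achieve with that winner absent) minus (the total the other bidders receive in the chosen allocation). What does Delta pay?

Delta pays $7.

Efficient allocation: Umbra→Slot 2 ($125), Larkspur→Slot 5 ($131), Delta→Slot 1 ($123), Pioneer→Slot 4 ($108); total welfare W = $487.
Delta receives Slot 1 at value $123, so the others get W − 123 = $364.
Without Delta: best allocation of the remaining 3 bidders over all 4 slots is Umbra→Slot 5 ($133), Larkspur→Slot 4 ($146), Pioneer→Slot 1 ($92), total $371.
VCG payment = (others' best without Delta) − (others' welfare with Delta) = 371 − 364 = $7.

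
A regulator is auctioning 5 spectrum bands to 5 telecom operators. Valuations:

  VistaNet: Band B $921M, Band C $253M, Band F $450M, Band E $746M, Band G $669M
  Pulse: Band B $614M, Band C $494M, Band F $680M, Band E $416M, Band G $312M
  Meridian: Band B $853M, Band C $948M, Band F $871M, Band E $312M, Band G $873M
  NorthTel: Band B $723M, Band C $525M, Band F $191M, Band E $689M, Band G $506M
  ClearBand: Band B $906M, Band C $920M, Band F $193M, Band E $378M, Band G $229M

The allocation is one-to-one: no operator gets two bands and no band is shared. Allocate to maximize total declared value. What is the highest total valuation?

Optimal: VistaNet→Band B ($921M), Pulse→Band F ($680M), Meridian→Band G ($873M), NorthTel→Band E ($689M), ClearBand→Band C ($920M) — total 921+680+873+689+920 = $4083M.
Column-greedy (each band in turn goes to its best remaining operator) gives $3467M, worse by 616.
No other one-to-one assignment exceeds $4083M.

Max total: $4083M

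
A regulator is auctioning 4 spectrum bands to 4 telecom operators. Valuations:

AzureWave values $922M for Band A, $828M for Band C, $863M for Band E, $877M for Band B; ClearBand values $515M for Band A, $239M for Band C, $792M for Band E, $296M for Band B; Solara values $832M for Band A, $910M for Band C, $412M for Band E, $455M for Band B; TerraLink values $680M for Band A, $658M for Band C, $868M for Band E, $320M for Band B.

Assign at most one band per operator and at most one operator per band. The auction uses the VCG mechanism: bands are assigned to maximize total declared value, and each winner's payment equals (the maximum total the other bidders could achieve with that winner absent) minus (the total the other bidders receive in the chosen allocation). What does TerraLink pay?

TerraLink pays $45M.

Efficient allocation: AzureWave→Band B ($877M), ClearBand→Band E ($792M), Solara→Band C ($910M), TerraLink→Band A ($680M); total welfare W = $3259M.
TerraLink receives Band A at value $680M, so the others get W − 680 = $2579M.
Without TerraLink: best allocation of the remaining 3 bidders over all 4 bands is AzureWave→Band A ($922M), ClearBand→Band E ($792M), Solara→Band C ($910M), total $2624M.
VCG payment = (others' best without TerraLink) − (others' welfare with TerraLink) = 2624 − 2579 = $45M.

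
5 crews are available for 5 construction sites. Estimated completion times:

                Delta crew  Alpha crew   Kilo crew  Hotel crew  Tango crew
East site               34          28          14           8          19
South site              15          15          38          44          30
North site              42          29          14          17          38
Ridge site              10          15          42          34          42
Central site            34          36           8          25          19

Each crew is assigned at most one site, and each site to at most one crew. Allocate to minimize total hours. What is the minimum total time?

Minimum total: 66 hours

This is a one-to-one assignment (minimum-cost bipartite matching).
Optimal: Delta crew→Ridge site (10 hours), Alpha crew→South site (15 hours), Kilo crew→North site (14 hours), Hotel crew→East site (8 hours), Tango crew→Central site (19 hours) — total 10+15+14+8+19 = 66 hours.
Min-entry greedy (repeatedly take the single cheapest remaining cell) gives 79 hours, worse by 13.
Next-best assignment: Delta crew→Ridge site, Alpha crew→South site, Kilo crew→Central site, Hotel crew→North site, Tango crew→East site = 69 hours.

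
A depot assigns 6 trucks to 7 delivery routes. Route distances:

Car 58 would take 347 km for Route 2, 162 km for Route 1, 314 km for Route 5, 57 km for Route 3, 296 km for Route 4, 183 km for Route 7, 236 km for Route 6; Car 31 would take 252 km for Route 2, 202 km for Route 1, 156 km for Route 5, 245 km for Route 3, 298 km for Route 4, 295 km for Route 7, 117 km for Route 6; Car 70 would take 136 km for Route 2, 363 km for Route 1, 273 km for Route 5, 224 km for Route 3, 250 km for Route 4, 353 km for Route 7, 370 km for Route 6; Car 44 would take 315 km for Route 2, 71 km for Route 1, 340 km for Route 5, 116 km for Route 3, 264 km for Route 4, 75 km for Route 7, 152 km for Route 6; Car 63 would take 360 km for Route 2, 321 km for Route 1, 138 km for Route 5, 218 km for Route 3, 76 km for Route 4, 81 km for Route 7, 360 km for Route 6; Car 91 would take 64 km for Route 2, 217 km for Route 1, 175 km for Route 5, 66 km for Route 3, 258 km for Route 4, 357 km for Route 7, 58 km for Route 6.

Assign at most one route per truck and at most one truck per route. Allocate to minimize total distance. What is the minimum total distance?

Optimal: Car 58→Route 3 (57 km), Car 31→Route 5 (156 km), Car 70→Route 2 (136 km), Car 44→Route 1 (71 km), Car 63→Route 4 (76 km), Car 91→Route 6 (58 km) — total 57+156+136+71+76+58 = 554 km.
Row-greedy (each truck in turn takes its cheapest remaining route) gives 632 km, worse by 78.
Swapping Car 91↔Car 58 (Car 91→Route 3 66 km, Car 58→Route 6 236 km) adds 187.

Min total: 554 km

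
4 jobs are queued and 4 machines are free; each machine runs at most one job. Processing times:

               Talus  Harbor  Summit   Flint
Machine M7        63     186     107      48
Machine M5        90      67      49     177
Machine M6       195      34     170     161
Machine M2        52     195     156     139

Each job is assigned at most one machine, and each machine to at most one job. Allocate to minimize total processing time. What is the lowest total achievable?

Optimal: Talus→Machine M2 (52 min), Harbor→Machine M6 (34 min), Summit→Machine M5 (49 min), Flint→Machine M7 (48 min) — total 52+34+49+48 = 183 min.
Swapping Talus↔Harbor (Talus→Machine M6 195 min, Harbor→Machine M2 195 min) adds 304.

Min total: 183 min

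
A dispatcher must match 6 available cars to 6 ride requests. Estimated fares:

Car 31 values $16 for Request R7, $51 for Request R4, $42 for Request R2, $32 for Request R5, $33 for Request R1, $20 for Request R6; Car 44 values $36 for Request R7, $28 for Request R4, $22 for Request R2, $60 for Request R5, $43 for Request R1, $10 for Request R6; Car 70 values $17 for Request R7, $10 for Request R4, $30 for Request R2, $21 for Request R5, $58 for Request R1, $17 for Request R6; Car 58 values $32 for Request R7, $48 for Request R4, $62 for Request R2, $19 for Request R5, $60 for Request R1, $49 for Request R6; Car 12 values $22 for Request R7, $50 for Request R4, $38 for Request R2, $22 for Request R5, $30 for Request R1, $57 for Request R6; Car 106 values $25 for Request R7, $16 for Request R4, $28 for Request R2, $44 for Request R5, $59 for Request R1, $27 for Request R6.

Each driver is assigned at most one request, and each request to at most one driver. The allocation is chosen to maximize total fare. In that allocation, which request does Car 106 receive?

Car 106 receives Request R7.

This is a one-to-one assignment (maximum-weight bipartite matching).
Optimal: Car 31→Request R4 ($51), Car 44→Request R5 ($60), Car 70→Request R1 ($58), Car 58→Request R2 ($62), Car 12→Request R6 ($57), Car 106→Request R7 ($25) — total 51+60+58+62+57+25 = $313.
Max-entry greedy (repeatedly take the single best remaining cell) gives $306, worse by 7.
Next-best assignment: Car 31→Request R4, Car 44→Request R7, Car 70→Request R1, Car 58→Request R2, Car 12→Request R6, Car 106→Request R5 = $308.
Swapping Car 12↔Car 70 (Car 12→Request R1 $30, Car 70→Request R6 $17) loses 68.
No other one-to-one assignment exceeds $313.
Car 106's own top request is Request R1 ($59), but forcing Car 106→Request R1 and reassigning the rest optimally gives only $306 — worse by 7.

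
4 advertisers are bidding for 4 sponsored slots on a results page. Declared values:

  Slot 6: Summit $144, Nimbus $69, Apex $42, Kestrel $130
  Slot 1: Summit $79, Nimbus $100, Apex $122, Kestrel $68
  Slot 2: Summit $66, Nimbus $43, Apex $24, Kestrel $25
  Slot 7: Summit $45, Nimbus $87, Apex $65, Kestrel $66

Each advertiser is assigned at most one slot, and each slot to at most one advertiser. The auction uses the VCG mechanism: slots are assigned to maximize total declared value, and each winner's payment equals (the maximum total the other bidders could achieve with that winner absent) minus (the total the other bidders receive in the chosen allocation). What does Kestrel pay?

Efficient allocation: Summit→Slot 2 ($66), Nimbus→Slot 7 ($87), Apex→Slot 1 ($122), Kestrel→Slot 6 ($130); total welfare W = $405.
Kestrel receives Slot 6 at value $130, so the others get W − 130 = $275.
Without Kestrel: best allocation of the remaining 3 bidders over all 4 slots is Summit→Slot 6 ($144), Nimbus→Slot 7 ($87), Apex→Slot 1 ($122), total $353.
VCG payment = (others' best without Kestrel) − (others' welfare with Kestrel) = 353 − 275 = $78.

Kestrel pays $78.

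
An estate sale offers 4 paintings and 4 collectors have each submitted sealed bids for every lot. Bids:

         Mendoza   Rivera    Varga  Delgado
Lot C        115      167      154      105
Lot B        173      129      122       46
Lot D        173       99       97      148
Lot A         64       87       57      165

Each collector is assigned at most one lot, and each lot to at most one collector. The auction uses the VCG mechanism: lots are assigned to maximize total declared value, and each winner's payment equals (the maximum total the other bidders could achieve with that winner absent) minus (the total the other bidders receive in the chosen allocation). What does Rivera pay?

Rivera pays $32.

Efficient allocation: Mendoza→Lot D ($173), Rivera→Lot C ($167), Varga→Lot B ($122), Delgado→Lot A ($165); total welfare W = $627.
Rivera receives Lot C at value $167, so the others get W − 167 = $460.
Without Rivera: best allocation of the remaining 3 bidders over all 4 lots is Mendoza→Lot B ($173), Varga→Lot C ($154), Delgado→Lot A ($165), total $492.
VCG payment = (others' best without Rivera) − (others' welfare with Rivera) = 492 − 460 = $32.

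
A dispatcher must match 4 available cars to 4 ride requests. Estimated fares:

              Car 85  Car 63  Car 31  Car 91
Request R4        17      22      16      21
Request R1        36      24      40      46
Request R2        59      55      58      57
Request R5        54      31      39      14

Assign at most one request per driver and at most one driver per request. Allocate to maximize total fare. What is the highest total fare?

Optimal: Car 85→Request R5 ($54), Car 63→Request R4 ($22), Car 31→Request R2 ($58), Car 91→Request R1 ($46) — total 54+22+58+46 = $180.
Max-entry greedy (repeatedly take the single best remaining cell) gives $166, worse by 14.
Next-best assignment: Car 85→Request R5, Car 63→Request R4, Car 31→Request R1, Car 91→Request R2 = $173.
Every other assignment is strictly worse.

Max total: $180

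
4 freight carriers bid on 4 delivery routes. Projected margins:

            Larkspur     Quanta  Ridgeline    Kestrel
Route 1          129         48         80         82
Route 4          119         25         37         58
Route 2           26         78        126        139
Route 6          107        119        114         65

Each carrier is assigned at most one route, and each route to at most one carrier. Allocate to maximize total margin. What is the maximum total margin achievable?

Optimal: Larkspur→Route 4 ($119k), Quanta→Route 6 ($119k), Ridgeline→Route 1 ($80k), Kestrel→Route 2 ($139k) — total 119+119+80+139 = $457k.
Row-greedy (each carrier in turn takes its best remaining route) gives $432k, worse by 25.
No other one-to-one assignment exceeds $457k.

Maximum total: $457k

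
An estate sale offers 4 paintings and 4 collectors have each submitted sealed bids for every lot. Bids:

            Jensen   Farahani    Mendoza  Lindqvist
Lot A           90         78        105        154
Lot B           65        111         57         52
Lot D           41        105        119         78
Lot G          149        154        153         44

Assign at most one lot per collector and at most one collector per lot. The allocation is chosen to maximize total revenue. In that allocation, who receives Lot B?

Farahani receives Lot B.

Optimal: Jensen→Lot G ($149), Farahani→Lot B ($111), Mendoza→Lot D ($119), Lindqvist→Lot A ($154) — total 149+111+119+154 = $533.
Max-entry greedy (repeatedly take the single best remaining cell) gives $492, worse by 41.
No other one-to-one assignment exceeds $533.
Farahani's own top lot is Lot G ($154), but forcing Farahani→Lot G and reassigning the rest optimally gives only $492 — worse by 41.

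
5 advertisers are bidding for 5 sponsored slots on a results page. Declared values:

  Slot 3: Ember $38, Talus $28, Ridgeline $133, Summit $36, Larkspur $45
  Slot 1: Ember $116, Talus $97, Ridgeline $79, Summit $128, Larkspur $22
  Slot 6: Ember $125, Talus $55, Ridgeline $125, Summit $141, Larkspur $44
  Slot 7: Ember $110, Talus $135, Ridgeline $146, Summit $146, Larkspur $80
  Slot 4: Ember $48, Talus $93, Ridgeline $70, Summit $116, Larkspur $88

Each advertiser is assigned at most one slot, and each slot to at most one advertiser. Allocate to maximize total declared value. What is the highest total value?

Max total: $613

This is the linear assignment problem.
Optimal: Ember→Slot 1 ($116), Talus→Slot 7 ($135), Ridgeline→Slot 3 ($133), Summit→Slot 6 ($141), Larkspur→Slot 4 ($88) — total 116+135+133+141+88 = $613.
Column-greedy (each slot in turn goes to its best remaining advertiser) gives $609, worse by 4.
Swapping Ridgeline↔Ember (Ridgeline→Slot 1 $79, Ember→Slot 3 $38) loses 132.
No other one-to-one assignment exceeds $613.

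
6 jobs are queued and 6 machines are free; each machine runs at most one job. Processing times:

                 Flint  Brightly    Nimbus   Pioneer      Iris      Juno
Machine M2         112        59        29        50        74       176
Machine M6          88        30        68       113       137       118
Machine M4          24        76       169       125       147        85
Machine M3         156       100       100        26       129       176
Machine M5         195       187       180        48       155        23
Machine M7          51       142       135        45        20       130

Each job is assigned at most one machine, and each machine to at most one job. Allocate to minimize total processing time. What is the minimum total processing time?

This is the linear assignment problem.
Optimal: Flint→Machine M4 (24 min), Brightly→Machine M6 (30 min), Nimbus→Machine M2 (29 min), Pioneer→Machine M3 (26 min), Iris→Machine M7 (20 min), Juno→Machine M5 (23 min) — total 24+30+29+26+20+23 = 152 min.

Min total: 152 min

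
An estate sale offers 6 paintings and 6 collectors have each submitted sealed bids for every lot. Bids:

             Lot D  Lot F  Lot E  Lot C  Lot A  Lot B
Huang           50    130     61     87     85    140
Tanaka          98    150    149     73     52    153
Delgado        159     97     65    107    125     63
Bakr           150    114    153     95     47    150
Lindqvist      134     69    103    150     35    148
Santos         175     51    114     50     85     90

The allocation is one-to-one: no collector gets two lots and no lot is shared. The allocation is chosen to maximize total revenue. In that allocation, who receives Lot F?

Optimal: Huang→Lot B ($140), Tanaka→Lot F ($150), Delgado→Lot A ($125), Bakr→Lot E ($153), Lindqvist→Lot C ($150), Santos→Lot D ($175) — total 140+150+125+153+150+175 = $893.
Max-entry greedy (repeatedly take the single best remaining cell) gives $886, worse by 7.
Next-best assignment: Huang→Lot F, Tanaka→Lot B, Delgado→Lot A, Bakr→Lot E, Lindqvist→Lot C, Santos→Lot D = $886.
Swapping Bakr↔Lindqvist (Bakr→Lot C $95, Lindqvist→Lot E $103) loses 105.
Every other assignment is strictly worse.
Tanaka's own top lot is Lot B ($153), but forcing Tanaka→Lot B and reassigning the rest optimally gives only $886 — worse by 7.

Tanaka receives Lot F.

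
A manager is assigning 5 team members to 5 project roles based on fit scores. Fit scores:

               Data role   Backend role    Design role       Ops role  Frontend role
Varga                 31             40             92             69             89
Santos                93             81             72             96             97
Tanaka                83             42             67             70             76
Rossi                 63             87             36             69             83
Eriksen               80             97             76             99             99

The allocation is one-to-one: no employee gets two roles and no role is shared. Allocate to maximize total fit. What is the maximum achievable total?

Max total: 458 pts

This is the linear assignment problem.
Optimal: Varga→Design role (92 pts), Santos→Frontend role (97 pts), Tanaka→Data role (83 pts), Rossi→Backend role (87 pts), Eriksen→Ops role (99 pts) — total 92+97+83+87+99 = 458 pts.
Column-greedy (each role in turn goes to its best remaining employee) gives 435 pts, worse by 23.
Next-best assignment: Varga→Design role, Santos→Ops role, Tanaka→Data role, Rossi→Backend role, Eriksen→Frontend role = 457 pts.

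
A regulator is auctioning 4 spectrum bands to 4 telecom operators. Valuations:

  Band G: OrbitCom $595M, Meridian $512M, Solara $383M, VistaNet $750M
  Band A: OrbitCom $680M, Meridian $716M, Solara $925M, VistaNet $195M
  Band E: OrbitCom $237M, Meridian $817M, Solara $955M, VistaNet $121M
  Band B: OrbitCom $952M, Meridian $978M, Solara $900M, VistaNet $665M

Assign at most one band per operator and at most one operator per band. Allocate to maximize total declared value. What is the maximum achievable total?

Optimal: OrbitCom→Band B ($952M), Meridian→Band E ($817M), Solara→Band A ($925M), VistaNet→Band G ($750M) — total 952+817+925+750 = $3444M.
Max-entry greedy (repeatedly take the single best remaining cell) gives $3363M, worse by 81.
Next-best assignment: OrbitCom→Band B, Meridian→Band A, Solara→Band E, VistaNet→Band G = $3373M.

Max total: $3444M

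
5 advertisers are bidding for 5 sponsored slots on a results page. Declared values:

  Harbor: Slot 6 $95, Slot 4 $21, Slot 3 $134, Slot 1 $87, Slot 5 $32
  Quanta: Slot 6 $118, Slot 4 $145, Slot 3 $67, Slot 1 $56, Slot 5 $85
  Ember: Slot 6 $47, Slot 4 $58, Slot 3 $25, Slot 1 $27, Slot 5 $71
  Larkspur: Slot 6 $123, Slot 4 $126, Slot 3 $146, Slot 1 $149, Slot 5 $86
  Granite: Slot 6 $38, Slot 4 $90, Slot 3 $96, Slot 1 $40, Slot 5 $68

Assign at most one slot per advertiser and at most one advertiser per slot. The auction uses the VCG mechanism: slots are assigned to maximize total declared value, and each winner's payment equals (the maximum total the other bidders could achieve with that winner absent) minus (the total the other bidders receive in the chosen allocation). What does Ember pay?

Efficient allocation: Harbor→Slot 3 ($134), Quanta→Slot 6 ($118), Ember→Slot 5 ($71), Larkspur→Slot 1 ($149), Granite→Slot 4 ($90); total welfare W = $562.
Ember receives Slot 5 at value $71, so the others get W − 71 = $491.
Without Ember: best allocation of the remaining 4 bidders over all 5 slots is Harbor→Slot 3 ($134), Quanta→Slot 4 ($145), Larkspur→Slot 1 ($149), Granite→Slot 5 ($68), total $496.
VCG payment = (others' best without Ember) − (others' welfare with Ember) = 496 − 491 = $5.

Ember pays $5.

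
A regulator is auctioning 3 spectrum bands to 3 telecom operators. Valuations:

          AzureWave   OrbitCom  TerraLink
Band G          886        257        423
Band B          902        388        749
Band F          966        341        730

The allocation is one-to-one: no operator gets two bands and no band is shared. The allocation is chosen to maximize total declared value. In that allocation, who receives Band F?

Optimal: AzureWave→Band G ($886M), OrbitCom→Band B ($388M), TerraLink→Band F ($730M) — total 886+388+730 = $2004M.
Column-greedy (each band in turn goes to its best remaining operator) gives $1976M, worse by 28.
Swapping OrbitCom↔AzureWave (OrbitCom→Band G $257M, AzureWave→Band B $902M) loses 115.
TerraLink's own top band is Band B ($749M), but forcing TerraLink→Band B and reassigning the rest optimally gives only $1976M — worse by 28.

TerraLink receives Band F.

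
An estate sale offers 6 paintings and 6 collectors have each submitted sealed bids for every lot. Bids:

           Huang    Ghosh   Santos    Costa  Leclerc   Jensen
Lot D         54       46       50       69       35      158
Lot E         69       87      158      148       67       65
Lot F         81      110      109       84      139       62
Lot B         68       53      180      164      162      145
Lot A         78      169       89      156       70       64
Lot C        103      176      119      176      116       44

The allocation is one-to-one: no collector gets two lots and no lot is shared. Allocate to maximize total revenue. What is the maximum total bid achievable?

Maximum total: $904

Optimal: Huang→Lot F ($81), Ghosh→Lot A ($169), Santos→Lot E ($158), Costa→Lot C ($176), Leclerc→Lot B ($162), Jensen→Lot D ($158) — total 81+169+158+176+162+158 = $904.
Row-greedy (each collector in turn takes its best remaining lot) gives $897, worse by 7.
Next-best assignment: Huang→Lot C, Ghosh→Lot A, Santos→Lot B, Costa→Lot E, Leclerc→Lot F, Jensen→Lot D = $897.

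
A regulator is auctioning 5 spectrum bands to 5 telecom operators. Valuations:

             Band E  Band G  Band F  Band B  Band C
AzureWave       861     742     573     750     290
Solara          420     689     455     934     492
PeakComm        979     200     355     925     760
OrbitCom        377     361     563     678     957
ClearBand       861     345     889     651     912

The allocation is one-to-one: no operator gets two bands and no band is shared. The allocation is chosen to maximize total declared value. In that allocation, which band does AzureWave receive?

AzureWave receives Band G.

Treat this as an assignment problem: match each operator to one band.
Optimal: AzureWave→Band G ($742M), Solara→Band B ($934M), PeakComm→Band E ($979M), OrbitCom→Band C ($957M), ClearBand→Band F ($889M) — total 742+934+979+957+889 = $4501M.
Row-greedy (each operator in turn takes its best remaining band) gives $3463M, worse by 1038.
Next-best assignment: AzureWave→Band E, Solara→Band G, PeakComm→Band B, OrbitCom→Band C, ClearBand→Band F = $4321M.
Swapping OrbitCom↔Solara (OrbitCom→Band B $678M, Solara→Band C $492M) loses 721.
AzureWave's own top band is Band E ($861M), but forcing AzureWave→Band E and reassigning the rest optimally gives only $4321M — worse by 180.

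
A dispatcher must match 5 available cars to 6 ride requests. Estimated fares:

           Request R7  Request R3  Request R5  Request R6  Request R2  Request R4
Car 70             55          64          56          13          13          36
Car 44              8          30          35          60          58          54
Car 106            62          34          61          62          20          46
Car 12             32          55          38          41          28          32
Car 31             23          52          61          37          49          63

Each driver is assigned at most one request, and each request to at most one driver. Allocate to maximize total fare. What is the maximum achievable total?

This is the linear assignment problem.
Optimal: Car 70→Request R5 ($56), Car 44→Request R6 ($60), Car 106→Request R7 ($62), Car 12→Request R3 ($55), Car 31→Request R4 ($63) — total 56+60+62+55+63 = $296.
Row-greedy (each driver in turn takes its best remaining request) gives $287, worse by 9.
Swapping Car 12↔Car 70 (Car 12→Request R5 $38, Car 70→Request R3 $64) loses 9.

Maximum total: $296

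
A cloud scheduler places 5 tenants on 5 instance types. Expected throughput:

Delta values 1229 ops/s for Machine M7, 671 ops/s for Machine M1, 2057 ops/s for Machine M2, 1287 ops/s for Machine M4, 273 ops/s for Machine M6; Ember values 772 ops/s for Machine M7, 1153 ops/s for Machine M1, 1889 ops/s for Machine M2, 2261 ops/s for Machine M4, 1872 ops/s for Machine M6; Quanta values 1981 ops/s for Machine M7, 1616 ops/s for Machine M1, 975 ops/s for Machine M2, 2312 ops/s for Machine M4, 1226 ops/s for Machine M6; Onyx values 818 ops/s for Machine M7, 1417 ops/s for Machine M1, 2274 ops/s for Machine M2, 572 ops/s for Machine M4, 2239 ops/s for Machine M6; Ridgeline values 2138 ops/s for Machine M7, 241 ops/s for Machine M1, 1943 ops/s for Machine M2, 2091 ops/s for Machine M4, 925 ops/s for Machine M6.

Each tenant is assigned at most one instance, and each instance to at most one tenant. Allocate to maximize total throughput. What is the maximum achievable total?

Optimal: Delta→Machine M2 (2057 ops/s), Ember→Machine M4 (2261 ops/s), Quanta→Machine M1 (1616 ops/s), Onyx→Machine M6 (2239 ops/s), Ridgeline→Machine M7 (2138 ops/s) — total 2057+2261+1616+2239+2138 = 10311 ops/s.
Column-greedy (each instance in turn goes to its best remaining tenant) gives 8562 ops/s, worse by 1749.
Next-best assignment: Delta→Machine M2, Ember→Machine M1, Quanta→Machine M4, Onyx→Machine M6, Ridgeline→Machine M7 = 9899 ops/s.
Checked against all permutations: 10311 ops/s is optimal.

Max total: 10311 ops/s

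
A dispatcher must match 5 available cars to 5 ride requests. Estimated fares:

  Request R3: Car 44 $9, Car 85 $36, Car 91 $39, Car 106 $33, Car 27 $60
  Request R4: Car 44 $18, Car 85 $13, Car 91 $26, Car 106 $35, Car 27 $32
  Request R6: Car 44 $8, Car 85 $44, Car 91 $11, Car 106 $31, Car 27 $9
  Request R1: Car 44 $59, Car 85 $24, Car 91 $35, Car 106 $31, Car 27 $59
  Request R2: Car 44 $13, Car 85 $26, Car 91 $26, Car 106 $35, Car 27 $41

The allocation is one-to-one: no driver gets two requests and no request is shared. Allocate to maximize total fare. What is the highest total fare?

Max total: $224

This is the linear assignment problem.
Optimal: Car 44→Request R1 ($59), Car 85→Request R6 ($44), Car 91→Request R4 ($26), Car 106→Request R2 ($35), Car 27→Request R3 ($60) — total 59+44+26+35+60 = $224.
Row-greedy (each driver in turn takes its best remaining request) gives $218, worse by 6.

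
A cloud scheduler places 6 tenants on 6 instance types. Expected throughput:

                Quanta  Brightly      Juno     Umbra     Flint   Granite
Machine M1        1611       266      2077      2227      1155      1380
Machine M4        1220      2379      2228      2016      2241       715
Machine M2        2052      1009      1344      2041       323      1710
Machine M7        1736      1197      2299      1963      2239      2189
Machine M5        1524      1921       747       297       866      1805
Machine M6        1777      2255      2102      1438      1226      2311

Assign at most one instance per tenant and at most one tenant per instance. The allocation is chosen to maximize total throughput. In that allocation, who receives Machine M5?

This is the linear assignment problem.
Optimal: Quanta→Machine M2 (2052 ops/s), Brightly→Machine M5 (1921 ops/s), Juno→Machine M7 (2299 ops/s), Umbra→Machine M1 (2227 ops/s), Flint→Machine M4 (2241 ops/s), Granite→Machine M6 (2311 ops/s) — total 2052+1921+2299+2227+2241+2311 = 13051 ops/s.
Next-best assignment: Quanta→Machine M2, Brightly→Machine M5, Juno→Machine M4, Umbra→Machine M1, Flint→Machine M7, Granite→Machine M6 = 12978 ops/s.
Brightly's own top instance is Machine M4 (2379 ops/s), but forcing Brightly→Machine M4 and reassigning the rest optimally gives only 12804 ops/s — worse by 247.

Brightly receives Machine M5.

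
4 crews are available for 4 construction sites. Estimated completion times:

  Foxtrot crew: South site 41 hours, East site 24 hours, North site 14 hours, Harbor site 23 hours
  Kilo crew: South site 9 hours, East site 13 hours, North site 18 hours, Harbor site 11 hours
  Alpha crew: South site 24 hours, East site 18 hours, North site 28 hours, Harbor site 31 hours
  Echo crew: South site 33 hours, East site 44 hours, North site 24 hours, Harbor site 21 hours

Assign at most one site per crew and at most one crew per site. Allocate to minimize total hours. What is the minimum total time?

Min total: 62 hours

This is the linear assignment problem.
Optimal: Foxtrot crew→North site (14 hours), Kilo crew→South site (9 hours), Alpha crew→East site (18 hours), Echo crew→Harbor site (21 hours) — total 14+9+18+21 = 62 hours.
Next-best assignment: Foxtrot crew→North site, Kilo crew→East site, Alpha crew→South site, Echo crew→Harbor site = 72 hours.
Swapping Echo crew↔Foxtrot crew (Echo crew→North site 24 hours, Foxtrot crew→Harbor site 23 hours) adds 12.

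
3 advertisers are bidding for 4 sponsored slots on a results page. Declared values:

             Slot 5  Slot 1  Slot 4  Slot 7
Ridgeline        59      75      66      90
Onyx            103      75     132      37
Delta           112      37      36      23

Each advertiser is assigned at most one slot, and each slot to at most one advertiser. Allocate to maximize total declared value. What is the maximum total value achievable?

Max total: $334

This is a one-to-one assignment (maximum-weight bipartite matching).
Optimal: Ridgeline→Slot 7 ($90), Onyx→Slot 4 ($132), Delta→Slot 5 ($112) — total 90+132+112 = $334.
Column-greedy (each slot in turn goes to its best remaining advertiser) gives $319, worse by 15.
Next-best assignment: Ridgeline→Slot 1, Onyx→Slot 4, Delta→Slot 5 = $319.
Checked against all permutations: $334 is optimal.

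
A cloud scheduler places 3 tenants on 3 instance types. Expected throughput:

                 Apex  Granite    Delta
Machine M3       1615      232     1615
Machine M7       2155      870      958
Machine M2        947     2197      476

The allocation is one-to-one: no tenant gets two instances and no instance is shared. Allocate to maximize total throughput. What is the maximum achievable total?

Maximum total: 5967 ops/s

Treat this as an assignment problem: match each tenant to one instance.
Optimal: Apex→Machine M7 (2155 ops/s), Granite→Machine M2 (2197 ops/s), Delta→Machine M3 (1615 ops/s) — total 2155+2197+1615 = 5967 ops/s.
Column-greedy (each instance in turn goes to its best remaining tenant) gives 4770 ops/s, worse by 1197.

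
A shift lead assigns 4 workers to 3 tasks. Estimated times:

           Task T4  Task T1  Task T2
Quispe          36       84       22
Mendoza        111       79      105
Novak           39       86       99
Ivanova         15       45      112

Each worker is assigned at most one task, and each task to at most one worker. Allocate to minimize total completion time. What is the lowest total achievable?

Optimal: Novak→Task T4 (39 min), Ivanova→Task T1 (45 min), Quispe→Task T2 (22 min) — total 39+45+22 = 106 min.
Column-greedy (each task in turn goes to its cheapest remaining worker) gives 116 min, worse by 10.
Next-best assignment: Ivanova→Task T4, Mendoza→Task T1, Quispe→Task T2 = 116 min.
Swapping Quispe↔Ivanova (Quispe→Task T1 84 min, Ivanova→Task T2 112 min) adds 129.

Min total: 106 min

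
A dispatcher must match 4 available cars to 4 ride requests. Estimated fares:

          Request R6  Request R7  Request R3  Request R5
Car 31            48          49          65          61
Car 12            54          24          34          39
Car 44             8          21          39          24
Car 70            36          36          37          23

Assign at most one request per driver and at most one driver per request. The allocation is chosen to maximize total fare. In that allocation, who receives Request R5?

Treat this as an assignment problem: match each driver to one request.
Optimal: Car 31→Request R5 ($61), Car 12→Request R6 ($54), Car 44→Request R3 ($39), Car 70→Request R7 ($36) — total 61+54+39+36 = $190.
Column-greedy (each request in turn goes to its best remaining driver) gives $165, worse by 25.
Next-best assignment: Car 31→Request R3, Car 12→Request R6, Car 44→Request R5, Car 70→Request R7 = $179.
Car 31's own top request is Request R3 ($65), but forcing Car 31→Request R3 and reassigning the rest optimally gives only $179 — worse by 11.

Car 31 receives Request R5.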